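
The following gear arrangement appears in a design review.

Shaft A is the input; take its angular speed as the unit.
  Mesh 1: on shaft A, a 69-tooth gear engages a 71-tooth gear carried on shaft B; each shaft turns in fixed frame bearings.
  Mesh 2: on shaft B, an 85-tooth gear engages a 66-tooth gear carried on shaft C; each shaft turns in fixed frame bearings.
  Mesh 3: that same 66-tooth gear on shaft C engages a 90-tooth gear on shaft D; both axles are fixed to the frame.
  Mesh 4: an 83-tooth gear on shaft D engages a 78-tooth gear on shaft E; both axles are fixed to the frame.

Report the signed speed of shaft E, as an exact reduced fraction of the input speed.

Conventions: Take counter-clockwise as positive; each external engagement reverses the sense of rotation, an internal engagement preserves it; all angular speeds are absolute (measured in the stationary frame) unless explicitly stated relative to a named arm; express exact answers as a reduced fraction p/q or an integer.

4-mesh fixed-axis compound train (all bearings frame-fixed)
mesh 1 [69T→71T]: |ω|/ω_in = 1×69/71 = 69/71, sense flips to −
mesh 2 [85T→66T]: |ω|/ω_in = (69/71)×85/66 = 1955/1562, sense flips to +
mesh 3 [66T→90T]: |ω|/ω_in = (1955/1562)×66/90 = 391/426, sense flips to −
mesh 4 [83T→78T]: |ω|/ω_in = (391/426)×83/78 = 32453/33228, sense flips to +
signed output speed (× input speed) = 32453/33228

32453/33228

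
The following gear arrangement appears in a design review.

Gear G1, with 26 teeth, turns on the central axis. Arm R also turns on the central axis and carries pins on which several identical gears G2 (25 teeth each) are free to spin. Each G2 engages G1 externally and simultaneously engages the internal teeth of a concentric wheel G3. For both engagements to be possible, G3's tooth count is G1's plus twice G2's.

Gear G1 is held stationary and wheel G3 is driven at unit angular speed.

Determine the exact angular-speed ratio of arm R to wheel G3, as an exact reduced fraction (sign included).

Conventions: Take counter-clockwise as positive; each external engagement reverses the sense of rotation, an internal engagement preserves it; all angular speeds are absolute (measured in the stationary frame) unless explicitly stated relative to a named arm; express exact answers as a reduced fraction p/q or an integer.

recognized (axles ride arm R): planetary set, 26/25/76 teeth
ring teeth: 26 + 2·25 = 76
26(ω_sun−ω_arm) = −76(ω_ring−ω_arm),  ω_sun = 0, ω_ring = 1
26(0−ω_arm) = −76(1−ω_arm)  ⇒  102·ω_arm = 76  ⇒  ω_arm = 38/51
ω_out/ω_in = 38/51

38/51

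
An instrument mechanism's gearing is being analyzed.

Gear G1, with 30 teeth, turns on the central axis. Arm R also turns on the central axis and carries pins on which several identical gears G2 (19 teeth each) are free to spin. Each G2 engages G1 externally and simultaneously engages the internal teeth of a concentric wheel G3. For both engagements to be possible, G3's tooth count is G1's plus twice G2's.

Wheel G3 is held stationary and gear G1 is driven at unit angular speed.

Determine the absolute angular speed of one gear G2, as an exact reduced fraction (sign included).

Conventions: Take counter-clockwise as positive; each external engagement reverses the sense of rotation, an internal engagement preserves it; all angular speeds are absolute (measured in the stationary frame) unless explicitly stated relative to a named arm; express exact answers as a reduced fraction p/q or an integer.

-15/19

class = planetary set [G3 = 30+2·19 = 68; Willis about the carrier]
ring teeth: 30 + 2·19 = 68
30(ω_sun−ω_arm) = −68(ω_ring−ω_arm),  ω_ring = 0, ω_sun = 1
30(1−ω_arm) = −68(0−ω_arm)  ⇒  98·ω_arm = 30  ⇒  ω_arm = 15/49
sun–planet mesh: 30·(1−15/49) = −19·(ω_p−ω_arm)  ⇒  ω_p−ω_arm = -1020/931
ω_p = 15/49 − 1020/931 = -15/19
exact speed ratio = -15/19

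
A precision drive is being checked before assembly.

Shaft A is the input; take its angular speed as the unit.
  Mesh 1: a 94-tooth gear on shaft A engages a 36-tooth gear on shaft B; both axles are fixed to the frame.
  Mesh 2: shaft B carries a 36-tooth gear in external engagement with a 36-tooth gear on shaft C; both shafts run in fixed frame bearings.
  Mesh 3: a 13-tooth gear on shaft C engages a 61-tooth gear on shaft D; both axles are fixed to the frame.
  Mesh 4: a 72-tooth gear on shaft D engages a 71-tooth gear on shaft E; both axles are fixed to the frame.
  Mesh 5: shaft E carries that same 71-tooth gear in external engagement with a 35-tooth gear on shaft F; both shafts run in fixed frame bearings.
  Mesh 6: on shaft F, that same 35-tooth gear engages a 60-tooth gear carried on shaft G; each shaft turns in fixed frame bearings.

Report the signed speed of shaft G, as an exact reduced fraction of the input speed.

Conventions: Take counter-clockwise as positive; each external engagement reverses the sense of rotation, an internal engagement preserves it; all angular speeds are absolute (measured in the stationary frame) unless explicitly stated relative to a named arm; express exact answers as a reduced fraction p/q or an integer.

611/915

6-mesh fixed-axis compound train (all bearings frame-fixed)
mesh 1 [94T→36T]: |ω|/ω_in = 1×94/36 = 47/18, sense flips to −
mesh 2 [36T→36T]: |ω|/ω_in = (47/18)×36/36 = 47/18, sense flips to +
mesh 3 [13T→61T]: |ω|/ω_in = (47/18)×13/61 = 611/1098, sense flips to −
mesh 4 [72T→71T]: |ω|/ω_in = (611/1098)×72/71 = 2444/4331, sense flips to +
mesh 5 [71T→35T]: |ω|/ω_in = (2444/4331)×71/35 = 2444/2135, sense flips to −
mesh 6 [35T→60T]: |ω|/ω_in = (2444/2135)×35/60 = 611/915, sense flips to +
signed output speed (× input speed) = 611/915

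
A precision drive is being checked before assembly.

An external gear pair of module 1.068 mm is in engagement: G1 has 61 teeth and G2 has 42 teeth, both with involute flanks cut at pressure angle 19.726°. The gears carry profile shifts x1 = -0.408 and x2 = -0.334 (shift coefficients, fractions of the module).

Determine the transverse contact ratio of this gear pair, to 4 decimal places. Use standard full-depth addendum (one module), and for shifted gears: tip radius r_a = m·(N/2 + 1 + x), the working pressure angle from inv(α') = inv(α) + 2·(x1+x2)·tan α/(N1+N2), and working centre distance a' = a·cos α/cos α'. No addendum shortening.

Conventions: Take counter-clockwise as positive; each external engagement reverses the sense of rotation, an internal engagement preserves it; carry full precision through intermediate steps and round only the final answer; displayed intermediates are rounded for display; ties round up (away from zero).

2.0059

topology: single-mesh involute geometry — m = 1.068, 61T/42T pair
base radii: r_b1 = 30.662476, r_b2 = 21.111868
tip radii: r_a1 = 33.206256, r_a2 = 23.139288
inv(α') = inv(19.726°) + 2·(-0.408-0.334)·tan α/(61+42) = 0.00911413  ⇒  α' = 17.05463°
a' = a·cos α / cos α' = 55.0020·cos 19.726°/cos 17.05463° = 54.155815
action lengths: √(r_a1²−r_b1²) = 12.746295, √(r_a2²−r_b2²) = 9.471835
base pitch p_b = π·m·cos α = 3.158328
CR = (12.746295 + 9.471835 − 54.155815·sin 17.05463°)/3.158328 = 2.005850
contact ratio ≈ 2.0059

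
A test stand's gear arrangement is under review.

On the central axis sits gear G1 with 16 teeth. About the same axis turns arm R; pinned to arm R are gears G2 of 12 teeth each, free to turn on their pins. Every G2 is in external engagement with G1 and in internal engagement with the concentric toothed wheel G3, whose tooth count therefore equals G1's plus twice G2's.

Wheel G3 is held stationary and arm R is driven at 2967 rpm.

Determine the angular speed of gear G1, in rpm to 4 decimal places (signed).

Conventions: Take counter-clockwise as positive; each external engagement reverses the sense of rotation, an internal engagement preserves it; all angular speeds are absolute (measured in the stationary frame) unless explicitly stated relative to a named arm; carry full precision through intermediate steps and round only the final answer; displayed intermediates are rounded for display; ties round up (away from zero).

class = planetary set [G3 = 16+2·12 = 40; Willis about the carrier]
normalise by the input: solve with ω_arm = 1, then scale by 2967 rpm
ring teeth: 16 + 2·12 = 40
16(ω_sun−ω_arm) = −40(ω_ring−ω_arm),  ω_ring = 0, ω_arm = 1
ω_sun = 1 − (40/16)(0−1) = 7/2
scale: ω_sun = 7/2 × 2967 rpm = +10384.5000 rpm

+10384.5000 rpm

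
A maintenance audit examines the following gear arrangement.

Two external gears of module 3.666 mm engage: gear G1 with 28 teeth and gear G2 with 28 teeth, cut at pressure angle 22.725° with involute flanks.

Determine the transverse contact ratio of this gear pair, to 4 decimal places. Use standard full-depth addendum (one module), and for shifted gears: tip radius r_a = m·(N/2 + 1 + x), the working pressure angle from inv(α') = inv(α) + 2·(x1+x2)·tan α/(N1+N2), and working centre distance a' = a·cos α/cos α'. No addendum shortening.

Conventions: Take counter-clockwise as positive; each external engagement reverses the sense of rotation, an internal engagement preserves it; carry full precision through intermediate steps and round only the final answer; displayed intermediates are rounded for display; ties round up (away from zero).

1.5349

single-mesh involute tooth geometry (28T engaging 28T at module 3.666)
base radii: r_b1 = 47.339698, r_b2 = 47.339698
tip radii: r_a1 = 54.990000, r_a2 = 54.990000
no profile shift: α' = α, a' = a
action lengths: √(r_a1²−r_b1²) = 27.979512, √(r_a2²−r_b2²) = 27.979512
base pitch p_b = π·m·cos α = 10.623003
CR = (27.979512 + 27.979512 − 102.648000·sin 22.72500°)/10.623003 = 1.534898
contact ratio ≈ 1.5349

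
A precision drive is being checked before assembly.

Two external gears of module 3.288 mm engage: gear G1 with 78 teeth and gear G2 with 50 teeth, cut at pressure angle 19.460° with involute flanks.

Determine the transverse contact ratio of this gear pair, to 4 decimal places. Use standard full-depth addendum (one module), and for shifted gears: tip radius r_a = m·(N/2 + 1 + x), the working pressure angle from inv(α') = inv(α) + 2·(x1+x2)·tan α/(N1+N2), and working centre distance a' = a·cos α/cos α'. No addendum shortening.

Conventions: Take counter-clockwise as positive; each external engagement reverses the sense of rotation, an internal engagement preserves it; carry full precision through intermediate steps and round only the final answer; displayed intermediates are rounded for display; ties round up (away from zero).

class = single-mesh tooth geometry [involute pair 78T × 50T, m = 3.288]
base radii: r_b1 = 120.906658, r_b2 = 77.504268
tip radii: r_a1 = 131.520000, r_a2 = 85.488000
no profile shift: α' = α, a' = a
action lengths: √(r_a1²−r_b1²) = 51.759932, √(r_a2²−r_b2²) = 36.073351
base pitch p_b = π·m·cos α = 9.739474
CR = (51.759932 + 36.073351 − 210.432000·sin 19.46000°)/9.739474 = 1.820236
contact ratio ≈ 1.8202

1.8202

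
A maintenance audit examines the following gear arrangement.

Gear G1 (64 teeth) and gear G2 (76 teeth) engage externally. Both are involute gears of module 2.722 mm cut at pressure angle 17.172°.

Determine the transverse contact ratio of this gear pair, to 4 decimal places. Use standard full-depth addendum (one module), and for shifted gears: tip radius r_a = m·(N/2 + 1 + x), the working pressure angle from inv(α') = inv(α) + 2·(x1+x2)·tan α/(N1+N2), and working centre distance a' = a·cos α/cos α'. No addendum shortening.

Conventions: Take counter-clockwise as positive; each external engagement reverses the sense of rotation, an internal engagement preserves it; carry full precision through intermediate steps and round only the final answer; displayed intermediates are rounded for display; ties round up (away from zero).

1.9978

class = single-mesh tooth geometry [involute pair 64T × 76T, m = 2.722]
base radii: r_b1 = 83.221144, r_b2 = 98.825108
tip radii: r_a1 = 89.826000, r_a2 = 106.158000
no profile shift: α' = α, a' = a
action lengths: √(r_a1²−r_b1²) = 33.807565, √(r_a2²−r_b2²) = 38.770077
base pitch p_b = π·m·cos α = 8.170217
CR = (33.807565 + 38.770077 − 190.540000·sin 17.17200°)/8.170217 = 1.997791
contact ratio ≈ 1.9978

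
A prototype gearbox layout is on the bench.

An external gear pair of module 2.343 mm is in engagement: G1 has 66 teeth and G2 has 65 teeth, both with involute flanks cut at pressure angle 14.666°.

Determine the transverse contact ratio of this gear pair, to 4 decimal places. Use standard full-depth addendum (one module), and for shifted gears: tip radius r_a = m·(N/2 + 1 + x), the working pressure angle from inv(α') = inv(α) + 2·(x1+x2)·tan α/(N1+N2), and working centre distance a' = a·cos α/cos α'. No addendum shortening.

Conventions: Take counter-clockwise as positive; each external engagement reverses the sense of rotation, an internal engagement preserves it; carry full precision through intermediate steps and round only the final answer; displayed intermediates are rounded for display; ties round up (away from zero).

single-mesh involute tooth geometry (66T engaging 65T at module 2.343)
base radii: r_b1 = 74.799805, r_b2 = 73.666475
tip radii: r_a1 = 79.662000, r_a2 = 78.490500
no profile shift: α' = α, a' = a
action lengths: √(r_a1²−r_b1²) = 27.404806, √(r_a2²−r_b2²) = 27.092602
base pitch p_b = π·m·cos α = 7.120925
CR = (27.404806 + 27.092602 − 153.466500·sin 14.66600°)/7.120925 = 2.196647
contact ratio ≈ 2.1966

2.1966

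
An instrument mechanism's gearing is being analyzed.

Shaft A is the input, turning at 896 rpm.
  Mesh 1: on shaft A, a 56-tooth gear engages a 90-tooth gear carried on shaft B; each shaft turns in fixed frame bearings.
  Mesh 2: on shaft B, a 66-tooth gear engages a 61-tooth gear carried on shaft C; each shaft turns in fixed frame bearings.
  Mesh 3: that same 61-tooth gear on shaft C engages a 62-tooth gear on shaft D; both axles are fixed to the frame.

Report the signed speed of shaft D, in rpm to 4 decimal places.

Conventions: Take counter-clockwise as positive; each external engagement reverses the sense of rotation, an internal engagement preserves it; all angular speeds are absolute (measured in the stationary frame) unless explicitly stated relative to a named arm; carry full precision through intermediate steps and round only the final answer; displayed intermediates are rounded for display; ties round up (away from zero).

3-mesh fixed-axis compound train (all bearings frame-fixed)
mesh 1 [56T→90T]: ω = 896.0000×56/90 = 557.5111 rpm, sense flips to −
mesh 2 [66T→61T]: ω = 557.5111×66/61 = 603.2087 rpm, sense flips to +
mesh 3 [61T→62T]: ω = 603.2087×61/62 = 593.4796 rpm, sense flips to −
signed output speed = -593.4796 rpm

-593.4796 rpm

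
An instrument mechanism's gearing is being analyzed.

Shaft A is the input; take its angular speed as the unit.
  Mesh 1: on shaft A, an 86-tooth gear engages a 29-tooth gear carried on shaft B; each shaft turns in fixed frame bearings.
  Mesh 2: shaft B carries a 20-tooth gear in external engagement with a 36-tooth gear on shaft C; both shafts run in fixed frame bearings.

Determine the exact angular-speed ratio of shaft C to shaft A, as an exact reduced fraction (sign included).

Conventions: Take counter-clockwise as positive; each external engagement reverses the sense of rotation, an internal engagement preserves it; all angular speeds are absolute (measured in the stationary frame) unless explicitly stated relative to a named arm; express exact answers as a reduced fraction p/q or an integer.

class = fixed-axis compound train [2 meshes; 2 ratios multiply, 2 sense flips]
mesh 1 [86T→29T]: running ratio 86/29, sense −
mesh 2 [20T→36T]: running ratio 430/261, sense +
ω_out/ω_in = 430/261

430/261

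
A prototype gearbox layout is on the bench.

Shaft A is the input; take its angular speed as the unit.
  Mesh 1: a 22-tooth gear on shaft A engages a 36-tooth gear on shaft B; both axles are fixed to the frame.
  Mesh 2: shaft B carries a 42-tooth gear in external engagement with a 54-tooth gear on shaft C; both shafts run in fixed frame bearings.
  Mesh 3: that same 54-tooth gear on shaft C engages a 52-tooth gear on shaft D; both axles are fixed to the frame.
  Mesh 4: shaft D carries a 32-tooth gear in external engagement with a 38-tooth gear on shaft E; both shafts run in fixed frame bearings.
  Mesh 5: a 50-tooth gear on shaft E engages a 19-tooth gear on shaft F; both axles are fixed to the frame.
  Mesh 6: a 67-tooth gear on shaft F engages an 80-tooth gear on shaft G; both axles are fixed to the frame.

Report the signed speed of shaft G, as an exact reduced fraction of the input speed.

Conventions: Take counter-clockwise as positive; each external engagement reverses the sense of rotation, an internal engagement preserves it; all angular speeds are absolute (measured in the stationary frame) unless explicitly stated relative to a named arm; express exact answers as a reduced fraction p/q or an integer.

25795/28158

6-mesh fixed-axis compound train (all bearings frame-fixed)
mesh 1 [22T→36T]: |ω|/ω_in = 1×22/36 = 11/18, sense flips to −
mesh 2 [42T→54T]: |ω|/ω_in = (11/18)×42/54 = 77/162, sense flips to +
mesh 3 [54T→52T]: |ω|/ω_in = (77/162)×54/52 = 77/156, sense flips to −
mesh 4 [32T→38T]: |ω|/ω_in = (77/156)×32/38 = 308/741, sense flips to +
mesh 5 [50T→19T]: |ω|/ω_in = (308/741)×50/19 = 15400/14079, sense flips to −
mesh 6 [67T→80T]: |ω|/ω_in = (15400/14079)×67/80 = 25795/28158, sense flips to +
signed output speed (× input speed) = 25795/28158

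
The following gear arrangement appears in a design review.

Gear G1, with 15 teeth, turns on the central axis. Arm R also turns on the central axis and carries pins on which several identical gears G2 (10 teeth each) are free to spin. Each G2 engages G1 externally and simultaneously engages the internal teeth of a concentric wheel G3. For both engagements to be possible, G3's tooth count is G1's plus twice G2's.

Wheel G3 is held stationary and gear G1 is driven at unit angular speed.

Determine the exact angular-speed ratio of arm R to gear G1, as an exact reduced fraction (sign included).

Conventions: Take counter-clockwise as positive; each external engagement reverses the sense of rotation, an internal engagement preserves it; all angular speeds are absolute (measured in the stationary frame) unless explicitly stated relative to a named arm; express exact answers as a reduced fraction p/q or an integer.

class = planetary set [G3 = 15+2·10 = 35; Willis about the carrier]
ring teeth: 15 + 2·10 = 35
15(ω_sun−ω_arm) = −35(ω_ring−ω_arm),  ω_ring = 0, ω_sun = 1
15(1−ω_arm) = −35(0−ω_arm)  ⇒  50·ω_arm = 15  ⇒  ω_arm = 3/10
ω_out/ω_in = 3/10

3/10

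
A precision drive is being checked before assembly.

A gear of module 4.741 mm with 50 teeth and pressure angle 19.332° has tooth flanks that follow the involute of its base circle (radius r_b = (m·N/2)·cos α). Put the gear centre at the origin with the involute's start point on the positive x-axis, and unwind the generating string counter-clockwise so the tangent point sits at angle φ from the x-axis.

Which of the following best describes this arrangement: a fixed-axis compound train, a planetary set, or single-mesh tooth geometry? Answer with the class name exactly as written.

topology: single-mesh involute geometry — m = 4.741, N = 50
classification: single-mesh tooth geometry

single-mesh tooth geometry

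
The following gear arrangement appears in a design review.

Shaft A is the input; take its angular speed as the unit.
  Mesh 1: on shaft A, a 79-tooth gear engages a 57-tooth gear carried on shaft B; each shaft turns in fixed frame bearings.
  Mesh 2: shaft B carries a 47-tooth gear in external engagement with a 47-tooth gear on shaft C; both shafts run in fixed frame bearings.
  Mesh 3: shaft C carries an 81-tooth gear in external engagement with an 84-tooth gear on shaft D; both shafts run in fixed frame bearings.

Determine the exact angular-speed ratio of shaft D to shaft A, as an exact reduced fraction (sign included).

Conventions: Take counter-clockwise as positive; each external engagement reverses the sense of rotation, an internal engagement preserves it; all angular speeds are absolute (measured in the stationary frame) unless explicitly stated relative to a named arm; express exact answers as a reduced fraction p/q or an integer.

-711/532

class = fixed-axis compound train [3 meshes; 3 ratios multiply, 3 sense flips]
mesh 1 [79T→57T]: running ratio 79/57, sense −
mesh 2 [47T→47T]: running ratio 79/57, sense +
mesh 3 [81T→84T]: running ratio 711/532, sense −
ω_out/ω_in = -711/532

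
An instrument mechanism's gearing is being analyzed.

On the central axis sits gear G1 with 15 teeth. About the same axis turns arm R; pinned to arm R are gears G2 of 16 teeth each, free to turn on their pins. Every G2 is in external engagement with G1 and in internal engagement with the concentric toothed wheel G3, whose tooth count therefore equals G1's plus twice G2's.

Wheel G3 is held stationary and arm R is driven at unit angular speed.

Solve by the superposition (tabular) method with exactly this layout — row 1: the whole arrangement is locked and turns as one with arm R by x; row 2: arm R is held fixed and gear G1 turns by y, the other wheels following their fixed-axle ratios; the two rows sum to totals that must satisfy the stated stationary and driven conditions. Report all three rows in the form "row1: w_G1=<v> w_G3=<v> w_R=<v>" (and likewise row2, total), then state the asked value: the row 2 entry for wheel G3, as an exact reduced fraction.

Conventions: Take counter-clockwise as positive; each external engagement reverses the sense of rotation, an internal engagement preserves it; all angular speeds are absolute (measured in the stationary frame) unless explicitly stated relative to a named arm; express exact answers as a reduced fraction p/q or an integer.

class = planetary set [G3 = 15+2·16 = 47; Willis about the carrier]
row 1: whole set turns with the arm by x
row 2: sun turns y, ring = −(15/47)·y, arm 0
boundary: total ω_ring = x − (15/47)·y = 0 and total ω_arm = x = 1  ⇒  y = 47/15, x = 1
row 2 ring = −(15/47)·47/15 = -1
totals (row 1 + row 2): sun 1 + 47/15 = 62/15, ring 1 + (-1) = 0, arm 1 + 0 = 1
asked cell (row2, ring) = -1

row1: w_G1=1 w_G3=1 w_R=1
row2: w_G1=47/15 w_G3=-1 w_R=0
total: w_G1=62/15 w_G3=0 w_R=1
asked value: -1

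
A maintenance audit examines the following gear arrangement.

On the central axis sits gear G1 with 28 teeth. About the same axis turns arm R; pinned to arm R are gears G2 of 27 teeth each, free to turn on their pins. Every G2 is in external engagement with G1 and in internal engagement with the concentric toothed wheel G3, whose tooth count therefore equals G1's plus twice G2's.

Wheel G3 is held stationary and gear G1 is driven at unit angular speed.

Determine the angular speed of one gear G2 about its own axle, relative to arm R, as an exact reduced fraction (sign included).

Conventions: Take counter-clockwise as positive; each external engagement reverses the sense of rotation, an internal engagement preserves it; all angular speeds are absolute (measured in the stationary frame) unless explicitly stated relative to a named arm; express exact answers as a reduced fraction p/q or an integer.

class = planetary set [G3 = 28+2·27 = 82; Willis about the carrier]
ring teeth: 28 + 2·27 = 82
28(ω_sun−ω_arm) = −82(ω_ring−ω_arm),  ω_ring = 0, ω_sun = 1
28(1−ω_arm) = −82(0−ω_arm)  ⇒  110·ω_arm = 28  ⇒  ω_arm = 14/55
sun–planet mesh: 28·(1−14/55) = −27·(ω_p−ω_arm)  ⇒  ω_p−ω_arm = -1148/1485
exact speed ratio = -1148/1485

-1148/1485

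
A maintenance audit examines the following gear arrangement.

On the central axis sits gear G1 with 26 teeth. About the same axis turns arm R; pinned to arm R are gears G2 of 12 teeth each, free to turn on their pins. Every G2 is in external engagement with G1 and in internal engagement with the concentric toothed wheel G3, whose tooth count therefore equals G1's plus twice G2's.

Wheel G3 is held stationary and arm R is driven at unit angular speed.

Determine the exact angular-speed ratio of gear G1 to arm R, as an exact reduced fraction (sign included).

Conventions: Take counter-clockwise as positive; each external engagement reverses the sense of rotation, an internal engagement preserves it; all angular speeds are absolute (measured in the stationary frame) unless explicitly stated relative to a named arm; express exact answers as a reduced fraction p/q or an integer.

planetary set (26T centre, 12T on arm, 50T internal) — Willis relation
ring teeth: 26 + 2·12 = 50
26(ω_sun−ω_arm) = −50(ω_ring−ω_arm),  ω_ring = 0, ω_arm = 1
ω_sun = 1 − (50/26)(0−1) = 38/13
ω_out/ω_in = 38/13

38/13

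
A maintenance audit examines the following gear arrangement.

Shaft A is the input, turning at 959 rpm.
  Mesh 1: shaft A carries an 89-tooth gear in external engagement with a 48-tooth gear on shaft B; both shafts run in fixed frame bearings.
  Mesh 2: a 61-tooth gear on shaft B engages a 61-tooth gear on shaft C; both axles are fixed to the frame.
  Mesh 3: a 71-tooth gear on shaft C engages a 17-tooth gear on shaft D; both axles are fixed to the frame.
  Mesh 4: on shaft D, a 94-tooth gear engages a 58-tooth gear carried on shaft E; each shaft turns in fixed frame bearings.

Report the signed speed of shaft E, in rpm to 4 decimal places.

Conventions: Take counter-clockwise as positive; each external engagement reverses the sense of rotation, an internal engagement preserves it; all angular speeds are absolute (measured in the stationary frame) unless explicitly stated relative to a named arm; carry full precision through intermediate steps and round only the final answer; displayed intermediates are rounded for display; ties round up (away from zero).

4-mesh fixed-axis compound train (all bearings frame-fixed)
mesh 1 [89T→48T]: ω = 959.0000×89/48 = 1778.1458 rpm, sense flips to −
mesh 2 [61T→61T]: ω = 1778.1458×61/61 = 1778.1458 rpm, sense flips to +
mesh 3 [71T→17T]: ω = 1778.1458×71/17 = 7426.3738 rpm, sense flips to −
mesh 4 [94T→58T]: ω = 7426.3738×94/58 = 12035.8472 rpm, sense flips to +
signed output speed = +12035.8472 rpm

+12035.8472 rpm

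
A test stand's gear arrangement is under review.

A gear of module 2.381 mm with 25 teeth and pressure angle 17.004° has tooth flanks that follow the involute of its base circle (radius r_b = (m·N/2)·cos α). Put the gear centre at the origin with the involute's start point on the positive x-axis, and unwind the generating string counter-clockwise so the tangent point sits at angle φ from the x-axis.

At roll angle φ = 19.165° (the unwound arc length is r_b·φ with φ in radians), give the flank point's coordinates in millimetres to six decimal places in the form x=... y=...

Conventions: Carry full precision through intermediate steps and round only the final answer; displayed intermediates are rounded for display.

x=30.009357 y=0.351097

single-mesh involute tooth geometry (25T wheel at module 2.381)
pitch radius r_p = m·N/2 = 2.381·25/2 = 29.762500
base radius r_b = r_p·cos α = 29.762500·cos 17.004° = 28.461413
roll angle φ = 19.165° = 0.33449235 rad
x = r_b·(cos φ + φ·sin φ) = 30.009357
y = r_b·(sin φ − φ·cos φ) = 0.351097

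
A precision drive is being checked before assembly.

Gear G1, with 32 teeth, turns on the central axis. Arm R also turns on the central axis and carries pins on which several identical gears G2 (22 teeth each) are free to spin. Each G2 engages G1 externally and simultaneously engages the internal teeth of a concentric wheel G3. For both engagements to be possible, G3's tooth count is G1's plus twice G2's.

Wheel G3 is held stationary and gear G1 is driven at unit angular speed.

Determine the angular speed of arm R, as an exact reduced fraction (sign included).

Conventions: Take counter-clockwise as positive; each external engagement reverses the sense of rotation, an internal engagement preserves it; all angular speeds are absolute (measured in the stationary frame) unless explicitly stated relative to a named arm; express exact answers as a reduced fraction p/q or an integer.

8/27

planetary set (32T centre, 22T on arm, 76T internal) — Willis relation
ring teeth: 32 + 2·22 = 76
32(ω_sun−ω_arm) = −76(ω_ring−ω_arm),  ω_ring = 0, ω_sun = 1
32(1−ω_arm) = −76(0−ω_arm)  ⇒  108·ω_arm = 32  ⇒  ω_arm = 8/27
exact speed ratio = 8/27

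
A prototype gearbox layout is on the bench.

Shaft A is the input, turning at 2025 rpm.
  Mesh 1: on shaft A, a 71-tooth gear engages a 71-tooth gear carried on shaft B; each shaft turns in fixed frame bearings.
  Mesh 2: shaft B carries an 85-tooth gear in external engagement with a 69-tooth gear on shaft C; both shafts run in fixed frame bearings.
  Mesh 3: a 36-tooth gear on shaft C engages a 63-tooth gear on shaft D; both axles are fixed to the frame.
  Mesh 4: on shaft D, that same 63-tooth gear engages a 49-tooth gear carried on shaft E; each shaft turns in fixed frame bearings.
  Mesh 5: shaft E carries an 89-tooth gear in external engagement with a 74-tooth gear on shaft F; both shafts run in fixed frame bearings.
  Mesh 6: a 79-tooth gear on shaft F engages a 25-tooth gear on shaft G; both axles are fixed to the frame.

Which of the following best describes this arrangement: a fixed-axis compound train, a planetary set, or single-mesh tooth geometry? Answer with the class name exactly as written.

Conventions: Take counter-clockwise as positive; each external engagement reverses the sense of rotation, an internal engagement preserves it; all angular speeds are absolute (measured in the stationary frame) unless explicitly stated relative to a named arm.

6-mesh fixed-axis compound train (all bearings frame-fixed)
classification: fixed-axis compound train

fixed-axis compound train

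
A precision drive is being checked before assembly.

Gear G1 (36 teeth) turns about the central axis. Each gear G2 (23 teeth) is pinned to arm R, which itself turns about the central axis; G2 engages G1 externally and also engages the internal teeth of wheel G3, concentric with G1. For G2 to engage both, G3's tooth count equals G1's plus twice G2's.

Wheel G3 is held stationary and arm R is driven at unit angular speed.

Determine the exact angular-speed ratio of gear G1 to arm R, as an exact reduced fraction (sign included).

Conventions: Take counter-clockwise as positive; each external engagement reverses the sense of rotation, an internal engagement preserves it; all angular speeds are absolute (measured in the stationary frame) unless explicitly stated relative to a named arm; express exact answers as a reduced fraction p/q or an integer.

topology: planetary set — G1 36T / G2 23T / G3 82T, arm = carrier (Willis)
ring teeth: 36 + 2·23 = 82
36(ω_sun−ω_arm) = −82(ω_ring−ω_arm),  ω_ring = 0, ω_arm = 1
ω_sun = 1 − (82/36)(0−1) = 59/18
ω_out/ω_in = 59/18

59/18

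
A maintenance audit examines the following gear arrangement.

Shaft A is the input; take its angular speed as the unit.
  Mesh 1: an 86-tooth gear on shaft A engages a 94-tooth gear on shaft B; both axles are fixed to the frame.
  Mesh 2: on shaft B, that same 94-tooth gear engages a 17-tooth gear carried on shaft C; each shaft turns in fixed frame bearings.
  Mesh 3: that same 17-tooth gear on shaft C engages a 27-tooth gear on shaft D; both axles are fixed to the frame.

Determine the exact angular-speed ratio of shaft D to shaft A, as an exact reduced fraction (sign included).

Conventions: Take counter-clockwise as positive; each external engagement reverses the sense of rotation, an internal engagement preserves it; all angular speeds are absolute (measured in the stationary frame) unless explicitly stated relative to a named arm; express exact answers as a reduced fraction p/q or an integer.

class = fixed-axis compound train [3 meshes; 3 ratios multiply, 3 sense flips]
mesh 1 [86T→94T]: running ratio 43/47, sense −
mesh 2 [94T→17T]: running ratio 86/17, sense +
mesh 3 [17T→27T]: running ratio 86/27, sense −
ω_out/ω_in = -86/27

-86/27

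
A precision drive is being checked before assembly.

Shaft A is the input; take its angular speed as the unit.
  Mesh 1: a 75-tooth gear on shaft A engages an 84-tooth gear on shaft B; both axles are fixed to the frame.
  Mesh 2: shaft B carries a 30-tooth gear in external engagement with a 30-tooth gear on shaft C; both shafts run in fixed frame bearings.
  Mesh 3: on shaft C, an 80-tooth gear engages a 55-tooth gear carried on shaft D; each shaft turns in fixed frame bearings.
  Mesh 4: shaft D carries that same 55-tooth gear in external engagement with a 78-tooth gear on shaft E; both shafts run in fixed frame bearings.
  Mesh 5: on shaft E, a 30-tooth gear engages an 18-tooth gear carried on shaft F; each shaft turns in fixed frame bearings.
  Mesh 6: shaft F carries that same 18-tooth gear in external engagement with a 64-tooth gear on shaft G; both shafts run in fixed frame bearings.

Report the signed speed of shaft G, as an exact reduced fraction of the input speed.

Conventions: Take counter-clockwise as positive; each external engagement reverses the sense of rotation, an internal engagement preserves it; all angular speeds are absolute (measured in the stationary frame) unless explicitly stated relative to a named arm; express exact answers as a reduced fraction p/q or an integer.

6-mesh fixed-axis compound train (all bearings frame-fixed)
mesh 1 [75T→84T]: |ω|/ω_in = 1×75/84 = 25/28, sense flips to −
mesh 2 [30T→30T]: |ω|/ω_in = (25/28)×30/30 = 25/28, sense flips to +
mesh 3 [80T→55T]: |ω|/ω_in = (25/28)×80/55 = 100/77, sense flips to −
mesh 4 [55T→78T]: |ω|/ω_in = (100/77)×55/78 = 250/273, sense flips to +
mesh 5 [30T→18T]: |ω|/ω_in = (250/273)×30/18 = 1250/819, sense flips to −
mesh 6 [18T→64T]: |ω|/ω_in = (1250/819)×18/64 = 625/1456, sense flips to +
signed output speed (× input speed) = 625/1456

625/1456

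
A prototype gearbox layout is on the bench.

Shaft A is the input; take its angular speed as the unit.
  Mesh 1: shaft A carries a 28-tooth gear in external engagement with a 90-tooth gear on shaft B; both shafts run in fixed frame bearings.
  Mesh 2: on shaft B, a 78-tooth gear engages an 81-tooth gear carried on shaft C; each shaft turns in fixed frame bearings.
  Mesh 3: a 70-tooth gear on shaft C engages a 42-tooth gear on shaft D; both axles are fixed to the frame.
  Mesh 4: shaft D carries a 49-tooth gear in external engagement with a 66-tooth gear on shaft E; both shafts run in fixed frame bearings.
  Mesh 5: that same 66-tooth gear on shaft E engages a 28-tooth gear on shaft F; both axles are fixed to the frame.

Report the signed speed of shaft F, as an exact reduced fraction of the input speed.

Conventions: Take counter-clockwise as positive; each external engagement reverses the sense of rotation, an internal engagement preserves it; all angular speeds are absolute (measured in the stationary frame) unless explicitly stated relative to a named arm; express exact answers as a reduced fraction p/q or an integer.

5-mesh fixed-axis compound train (all bearings frame-fixed)
mesh 1 [28T→90T]: |ω|/ω_in = 1×28/90 = 14/45, sense flips to −
mesh 2 [78T→81T]: |ω|/ω_in = (14/45)×78/81 = 364/1215, sense flips to +
mesh 3 [70T→42T]: |ω|/ω_in = (364/1215)×70/42 = 364/729, sense flips to −
mesh 4 [49T→66T]: |ω|/ω_in = (364/729)×49/66 = 8918/24057, sense flips to +
mesh 5 [66T→28T]: |ω|/ω_in = (8918/24057)×66/28 = 637/729, sense flips to −
signed output speed (× input speed) = -637/729

-637/729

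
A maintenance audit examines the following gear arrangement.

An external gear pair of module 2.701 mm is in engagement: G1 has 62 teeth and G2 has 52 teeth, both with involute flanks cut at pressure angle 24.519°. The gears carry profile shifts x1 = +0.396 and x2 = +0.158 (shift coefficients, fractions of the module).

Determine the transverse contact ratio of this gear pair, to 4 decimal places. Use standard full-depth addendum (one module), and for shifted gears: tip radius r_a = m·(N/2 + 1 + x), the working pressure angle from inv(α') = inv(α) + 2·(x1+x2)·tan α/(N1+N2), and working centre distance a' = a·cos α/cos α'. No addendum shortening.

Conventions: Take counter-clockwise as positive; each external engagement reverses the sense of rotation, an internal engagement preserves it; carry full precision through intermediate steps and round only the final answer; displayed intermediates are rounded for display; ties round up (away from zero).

recognized (one external pair, fixed centres): single-mesh tooth geometry, m = 2.701, N1 = 62, N2 = 52
base radii: r_b1 = 76.180449, r_b2 = 63.893279
tip radii: r_a1 = 87.501596, r_a2 = 73.353758
inv(α') = inv(24.519°) + 2·(+0.396+0.158)·tan α/(62+52) = 0.03262275  ⇒  α' = 25.67644°
a' = a·cos α / cos α' = 153.9570·cos 24.519°/cos 25.67644° = 155.420708
action lengths: √(r_a1²−r_b1²) = 43.047283, √(r_a2²−r_b2²) = 36.033632
base pitch p_b = π·m·cos α = 7.720256
CR = (43.047283 + 36.033632 − 155.420708·sin 25.67644°)/7.720256 = 1.520532
contact ratio ≈ 1.5205

1.5205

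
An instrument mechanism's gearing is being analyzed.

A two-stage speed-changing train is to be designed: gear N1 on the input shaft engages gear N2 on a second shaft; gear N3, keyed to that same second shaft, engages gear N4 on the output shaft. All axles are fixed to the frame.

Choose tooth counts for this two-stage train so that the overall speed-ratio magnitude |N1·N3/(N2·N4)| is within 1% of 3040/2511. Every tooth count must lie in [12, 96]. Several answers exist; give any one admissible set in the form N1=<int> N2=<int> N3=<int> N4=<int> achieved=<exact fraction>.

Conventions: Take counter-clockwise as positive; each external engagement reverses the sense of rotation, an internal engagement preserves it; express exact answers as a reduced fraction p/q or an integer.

N1=32 N2=27 N3=95 N4=93 achieved=3040/2511

design class (target 3040/2511): fixed-axis compound train
target = 3040/2511 in lowest terms: an exact hit needs N1·N3 = k·3040 and N2·N4 = k·2511 for one integer k, every count in [12, 96]; additionally prefer no 1:1 stage (N1 ≠ N2, N3 ≠ N4)
k = 1: N1·N3 = 3040 = 32·95, N2·N4 = 2511 = 27·93
achieved = 32·95/(27·93) = 3040/2511; |achieved − target| = 0 ≤ 152/12555 ✓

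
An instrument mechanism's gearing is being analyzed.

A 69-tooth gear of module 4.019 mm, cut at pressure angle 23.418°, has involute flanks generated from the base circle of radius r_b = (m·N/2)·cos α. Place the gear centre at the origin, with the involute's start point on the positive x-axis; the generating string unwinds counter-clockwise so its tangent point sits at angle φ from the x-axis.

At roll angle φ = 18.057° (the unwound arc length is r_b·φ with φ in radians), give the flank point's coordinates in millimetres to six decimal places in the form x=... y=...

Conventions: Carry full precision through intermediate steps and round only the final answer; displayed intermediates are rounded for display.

x=133.396985 y=1.314415

class = single-mesh tooth geometry [base-circle involute, m = 4.019, 69T]
pitch radius r_p = m·N/2 = 4.019·69/2 = 138.655500
base radius r_b = r_p·cos α = 138.655500·cos 23.418° = 127.234420
roll angle φ = 18.057° = 0.31515410 rad
x = r_b·(cos φ + φ·sin φ) = 133.396985
y = r_b·(sin φ − φ·cos φ) = 1.314415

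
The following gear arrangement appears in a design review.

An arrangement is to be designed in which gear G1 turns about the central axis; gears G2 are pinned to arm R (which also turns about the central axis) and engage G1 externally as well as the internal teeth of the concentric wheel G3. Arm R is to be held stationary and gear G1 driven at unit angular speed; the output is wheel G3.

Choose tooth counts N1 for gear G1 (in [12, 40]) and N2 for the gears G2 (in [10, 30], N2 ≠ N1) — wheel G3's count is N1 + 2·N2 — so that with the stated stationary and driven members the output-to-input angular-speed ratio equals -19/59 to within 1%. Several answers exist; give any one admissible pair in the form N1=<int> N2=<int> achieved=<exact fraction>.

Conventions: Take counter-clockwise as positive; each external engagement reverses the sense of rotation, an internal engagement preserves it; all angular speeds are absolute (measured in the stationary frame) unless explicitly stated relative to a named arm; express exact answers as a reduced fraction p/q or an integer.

N1=19 N2=20 achieved=-19/59

design class (target -19/59): planetary set
Willis with ω_arm = 0: ω_ring/ω_sun = −N1/N3; set equal to -19/59  ⇒  N3/N1 = −1/(-19/59) = 59/19
N3 = N1 + 2·N2  ⇒  N2/N1 = (N3/N1 − 1)/2 = (59/19 − 1)/2 = 20/19
smallest multiple with N1 ≥ 12 and N2 ≥ 10: k = 1  ⇒  N1 = 1·19 = 19, N2 = 1·20 = 20 (N1 ≤ 40, N2 ≤ 30, N2 ≠ N1 ✓), N3 = 19 + 2·20 = 59
check: −N1/N3 with N1 = 19, N3 = 59 gives -19/59; |achieved − target| = 0 ≤ 19/5900 ✓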